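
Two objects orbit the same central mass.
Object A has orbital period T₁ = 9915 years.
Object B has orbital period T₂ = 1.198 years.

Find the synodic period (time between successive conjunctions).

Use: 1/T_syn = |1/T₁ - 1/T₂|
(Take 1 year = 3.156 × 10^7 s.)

Convert to SI: T₁ = 9915 years = 3.12917e+11 s; T₂ = 1.198 years = 3.78089e+07 s.
T_syn = |T₁ · T₂ / (T₁ − T₂)|.
T_syn = |3.12917e+11 · 3.78089e+07 / (3.12917e+11 − 3.78089e+07)| s ≈ 3.781e+07 s = 1.198 years.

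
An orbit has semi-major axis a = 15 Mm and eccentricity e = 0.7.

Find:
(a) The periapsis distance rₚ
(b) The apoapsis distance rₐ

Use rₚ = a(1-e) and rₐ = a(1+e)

Convert to SI: a = 15 Mm = 1.5e+07 m.
(a) rₚ = a(1 − e) = 1.5e+07 · (1 − 0.7) = 1.5e+07 · 0.3 ≈ 4.5e+06 m = 4.5 Mm.
(b) rₐ = a(1 + e) = 1.5e+07 · (1 + 0.7) = 1.5e+07 · 1.7 ≈ 2.55e+07 m = 25.5 Mm.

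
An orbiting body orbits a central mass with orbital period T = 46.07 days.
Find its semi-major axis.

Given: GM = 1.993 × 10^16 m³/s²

Convert to SI: T = 46.07 days = 3.98045e+06 s.
Invert Kepler's third law: a = (GM · T² / (4π²))^(1/3).
Substituting T = 3.98045e+06 s and GM = 1.993e+16 m³/s²:
a = (1.993e+16 · (3.98045e+06)² / (4π²))^(1/3) m
a ≈ 2e+09 m = 2 Gm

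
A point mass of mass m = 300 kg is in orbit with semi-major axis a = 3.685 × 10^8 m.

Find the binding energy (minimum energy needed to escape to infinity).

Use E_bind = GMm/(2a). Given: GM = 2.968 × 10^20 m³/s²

Total orbital energy is E = −GMm/(2a); binding energy is E_bind = −E = GMm/(2a).
E_bind = 2.968e+20 · 300 / (2 · 3.685e+08) J ≈ 1.208e+14 J = 120.8 TJ.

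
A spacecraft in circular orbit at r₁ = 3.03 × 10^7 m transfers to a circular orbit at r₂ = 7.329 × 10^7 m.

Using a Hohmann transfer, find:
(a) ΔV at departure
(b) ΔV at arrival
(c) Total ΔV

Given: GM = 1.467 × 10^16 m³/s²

Transfer semi-major axis: a_t = (r₁ + r₂)/2 = (3.03e+07 + 7.329e+07)/2 = 5.1795e+07 m.
Circular speeds: v₁ = √(GM/r₁) = 22003.6 m/s, v₂ = √(GM/r₂) = 14147.9 m/s.
Transfer speeds (vis-viva v² = GM(2/r − 1/a_t)): v₁ᵗ = 26174.1 m/s, v₂ᵗ = 10821.1 m/s.
(a) ΔV₁ = |v₁ᵗ − v₁| ≈ 4171 m/s = 4.171 km/s.
(b) ΔV₂ = |v₂ − v₂ᵗ| ≈ 3327 m/s = 3.327 km/s.
(c) ΔV_total = ΔV₁ + ΔV₂ ≈ 7497 m/s = 7.497 km/s.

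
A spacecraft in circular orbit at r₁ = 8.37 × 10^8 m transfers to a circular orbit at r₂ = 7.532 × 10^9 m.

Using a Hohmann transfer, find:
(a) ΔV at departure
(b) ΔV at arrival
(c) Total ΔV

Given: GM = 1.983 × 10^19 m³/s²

Transfer semi-major axis: a_t = (r₁ + r₂)/2 = (8.37e+08 + 7.532e+09)/2 = 4.1845e+09 m.
Circular speeds: v₁ = √(GM/r₁) = 153921 m/s, v₂ = √(GM/r₂) = 51310.5 m/s.
Transfer speeds (vis-viva v² = GM(2/r − 1/a_t)): v₁ᵗ = 206506 m/s, v₂ᵗ = 22948.1 m/s.
(a) ΔV₁ = |v₁ᵗ − v₁| ≈ 5.258e+04 m/s = 52.58 km/s.
(b) ΔV₂ = |v₂ − v₂ᵗ| ≈ 2.836e+04 m/s = 28.36 km/s.
(c) ΔV_total = ΔV₁ + ΔV₂ ≈ 8.095e+04 m/s = 80.95 km/s.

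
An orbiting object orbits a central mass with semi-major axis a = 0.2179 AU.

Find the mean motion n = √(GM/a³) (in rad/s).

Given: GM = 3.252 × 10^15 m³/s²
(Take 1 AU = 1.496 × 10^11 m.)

Convert to SI: a = 0.2179 AU = 3.25978e+10 m.
n = √(GM / a³).
n = √(3.252e+15 / (3.25978e+10)³) rad/s ≈ 9.689e-09 rad/s.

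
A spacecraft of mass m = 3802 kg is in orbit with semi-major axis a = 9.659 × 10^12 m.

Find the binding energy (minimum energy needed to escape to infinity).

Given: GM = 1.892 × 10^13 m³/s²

Total orbital energy is E = −GMm/(2a); binding energy is E_bind = −E = GMm/(2a).
E_bind = 1.892e+13 · 3802 / (2 · 9.659e+12) J ≈ 3724 J = 3.724 kJ.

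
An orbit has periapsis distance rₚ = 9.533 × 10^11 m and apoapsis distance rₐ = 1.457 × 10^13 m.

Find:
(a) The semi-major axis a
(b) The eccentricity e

(a) a = (rₚ + rₐ) / 2 = (9.533e+11 + 1.457e+13) / 2 ≈ 7.762e+12 m = 7.762 × 10^12 m.
(b) e = (rₐ − rₚ) / (rₐ + rₚ) = (1.457e+13 − 9.533e+11) / (1.457e+13 + 9.533e+11) ≈ 0.8772.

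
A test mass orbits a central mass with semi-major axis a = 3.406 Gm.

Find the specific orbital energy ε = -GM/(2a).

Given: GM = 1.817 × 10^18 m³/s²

Convert to SI: a = 3.406 Gm = 3.406e+09 m.
ε = −GM / (2a).
ε = −1.817e+18 / (2 · 3.406e+09) J/kg ≈ -2.667e+08 J/kg = -266.7 MJ/kg.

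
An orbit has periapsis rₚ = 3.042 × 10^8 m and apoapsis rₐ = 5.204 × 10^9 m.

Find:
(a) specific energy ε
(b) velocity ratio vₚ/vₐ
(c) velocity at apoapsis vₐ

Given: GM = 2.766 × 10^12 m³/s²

(a) With a = (rₚ + rₐ)/2 = 2.7541e+09 m, ε = −GM/(2a) = −2.766e+12/(2 · 2.7541e+09) J/kg ≈ -502.2 J/kg
(b) Conservation of angular momentum (rₚvₚ = rₐvₐ) gives vₚ/vₐ = rₐ/rₚ = 5.204e+09/3.042e+08 ≈ 17.11
(c) With a = (rₚ + rₐ)/2 = 2.7541e+09 m, vₐ = √(GM (2/rₐ − 1/a)) = √(2.766e+12 · (2/5.204e+09 − 1/2.7541e+09)) m/s ≈ 7.662 m/s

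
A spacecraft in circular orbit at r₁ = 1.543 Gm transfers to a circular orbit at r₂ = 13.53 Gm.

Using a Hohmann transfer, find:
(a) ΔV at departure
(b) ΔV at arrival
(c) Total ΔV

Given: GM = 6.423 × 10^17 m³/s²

Convert to SI: r₁ = 1.543 Gm = 1.543e+09 m; r₂ = 13.53 Gm = 1.353e+10 m.
Transfer semi-major axis: a_t = (r₁ + r₂)/2 = (1.543e+09 + 1.353e+10)/2 = 7.5365e+09 m.
Circular speeds: v₁ = √(GM/r₁) = 20402.6 m/s, v₂ = √(GM/r₂) = 6890.01 m/s.
Transfer speeds (vis-viva v² = GM(2/r − 1/a_t)): v₁ᵗ = 27336.9 m/s, v₂ᵗ = 3117.58 m/s.
(a) ΔV₁ = |v₁ᵗ − v₁| ≈ 6934 m/s = 6.934 km/s.
(b) ΔV₂ = |v₂ − v₂ᵗ| ≈ 3772 m/s = 3.772 km/s.
(c) ΔV_total = ΔV₁ + ΔV₂ ≈ 1.071e+04 m/s = 10.71 km/s.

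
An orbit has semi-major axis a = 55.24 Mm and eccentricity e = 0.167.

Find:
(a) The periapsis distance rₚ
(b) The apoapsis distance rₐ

Convert to SI: a = 55.24 Mm = 5.524e+07 m.
(a) rₚ = a(1 − e) = 5.524e+07 · (1 − 0.167) = 5.524e+07 · 0.833 ≈ 4.601e+07 m = 46.01 Mm.
(b) rₐ = a(1 + e) = 5.524e+07 · (1 + 0.167) = 5.524e+07 · 1.167 ≈ 6.447e+07 m = 64.47 Mm.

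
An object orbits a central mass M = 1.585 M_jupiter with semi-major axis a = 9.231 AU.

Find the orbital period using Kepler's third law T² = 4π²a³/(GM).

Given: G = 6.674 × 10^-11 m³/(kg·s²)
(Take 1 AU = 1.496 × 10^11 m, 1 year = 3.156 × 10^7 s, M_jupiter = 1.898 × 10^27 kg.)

Convert to SI: a = 9.231 AU = 1.38096e+12 m; M = 1.585 M_jupiter = 3.00833e+27 kg.
GM = G · M = 6.674e-11 · 3.00833e+27 = 2.00776e+17 m³/s².
Kepler's third law: T = 2π √(a³ / GM).
Substituting a = 1.38096e+12 m and GM = 2.00776e+17 m³/s²:
T = 2π √((1.38096e+12)³ / 2.00776e+17) s
T ≈ 2.276e+10 s = 721 years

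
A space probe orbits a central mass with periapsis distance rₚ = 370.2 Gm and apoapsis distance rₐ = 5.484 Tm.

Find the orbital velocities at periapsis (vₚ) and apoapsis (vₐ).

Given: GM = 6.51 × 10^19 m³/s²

Convert to SI: rₚ = 370.2 Gm = 3.702e+11 m; rₐ = 5.484 Tm = 5.484e+12 m.
Use the vis-viva equation v² = GM(2/r − 1/a) with a = (rₚ + rₐ)/2 = (3.702e+11 + 5.484e+12)/2 = 2.9271e+12 m.
vₚ = √(GM · (2/rₚ − 1/a)) = √(6.51e+19 · (2/3.702e+11 − 1/2.9271e+12)) m/s ≈ 1.815e+04 m/s = 18.15 km/s.
vₐ = √(GM · (2/rₐ − 1/a)) = √(6.51e+19 · (2/5.484e+12 − 1/2.9271e+12)) m/s ≈ 1225 m/s = 1.225 km/s.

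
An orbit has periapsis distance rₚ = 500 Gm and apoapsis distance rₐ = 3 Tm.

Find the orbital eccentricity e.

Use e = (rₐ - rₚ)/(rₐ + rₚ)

Convert to SI: rₚ = 500 Gm = 5e+11 m; rₐ = 3 Tm = 3e+12 m.
e = (rₐ − rₚ) / (rₐ + rₚ).
e = (3e+12 − 5e+11) / (3e+12 + 5e+11) = 2.5e+12 / 3.5e+12 ≈ 0.7143.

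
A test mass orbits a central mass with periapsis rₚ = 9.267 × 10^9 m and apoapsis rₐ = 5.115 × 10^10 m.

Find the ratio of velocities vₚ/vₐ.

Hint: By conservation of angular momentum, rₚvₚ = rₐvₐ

Conservation of angular momentum gives rₚvₚ = rₐvₐ, so vₚ/vₐ = rₐ/rₚ.
vₚ/vₐ = 5.115e+10 / 9.267e+09 ≈ 5.52.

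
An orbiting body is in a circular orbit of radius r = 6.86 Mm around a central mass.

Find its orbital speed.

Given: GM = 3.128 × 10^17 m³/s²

Convert to SI: r = 6.86 Mm = 6.86e+06 m.
For a circular orbit, gravity supplies the centripetal force, so v = √(GM / r).
v = √(3.128e+17 / 6.86e+06) m/s ≈ 2.135e+05 m/s = 213.5 km/s.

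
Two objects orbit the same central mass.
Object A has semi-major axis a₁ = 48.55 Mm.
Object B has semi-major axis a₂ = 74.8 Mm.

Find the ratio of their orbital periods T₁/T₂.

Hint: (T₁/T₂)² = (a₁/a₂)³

Convert to SI: a₁ = 48.55 Mm = 4.855e+07 m; a₂ = 74.8 Mm = 7.48e+07 m.
From Kepler's third law, (T₁/T₂)² = (a₁/a₂)³, so T₁/T₂ = (a₁/a₂)^(3/2).
a₁/a₂ = 4.855e+07 / 7.48e+07 = 0.649064.
T₁/T₂ = (0.649064)^(3/2) ≈ 0.5229.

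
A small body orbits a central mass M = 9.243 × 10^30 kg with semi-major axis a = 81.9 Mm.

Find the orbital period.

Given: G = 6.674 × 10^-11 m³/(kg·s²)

Convert to SI: a = 81.9 Mm = 8.19e+07 m.
GM = G · M = 6.674e-11 · 9.243e+30 = 6.16878e+20 m³/s².
Kepler's third law: T = 2π √(a³ / GM).
Substituting a = 8.19e+07 m and GM = 6.16878e+20 m³/s²:
T = 2π √((8.19e+07)³ / 6.16878e+20) s
T ≈ 187.5 s = 3.125 minutes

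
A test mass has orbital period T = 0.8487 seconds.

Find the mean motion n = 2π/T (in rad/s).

n = 2π / T.
n = 2π / 0.8487 s ≈ 7.403 rad/s.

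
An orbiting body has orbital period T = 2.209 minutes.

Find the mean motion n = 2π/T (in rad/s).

Convert to SI: T = 2.209 minutes = 132.54 s.
n = 2π / T.
n = 2π / 132.54 s ≈ 0.04741 rad/s.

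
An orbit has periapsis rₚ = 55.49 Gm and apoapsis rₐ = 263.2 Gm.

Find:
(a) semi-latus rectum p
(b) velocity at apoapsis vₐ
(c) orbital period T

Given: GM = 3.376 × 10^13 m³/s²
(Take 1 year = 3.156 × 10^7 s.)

Convert to SI: rₚ = 55.49 Gm = 5.549e+10 m; rₐ = 263.2 Gm = 2.632e+11 m.
(a) From a = (rₚ + rₐ)/2 = 1.59345e+11 m and e = (rₐ − rₚ)/(rₐ + rₚ) = 0.651762, p = a(1 − e²) = 1.59345e+11 · (1 − (0.651762)²) ≈ 9.166e+10 m
(b) With a = (rₚ + rₐ)/2 = 1.59345e+11 m, vₐ = √(GM (2/rₐ − 1/a)) = √(3.376e+13 · (2/2.632e+11 − 1/1.59345e+11)) m/s ≈ 6.683 m/s
(c) With a = (rₚ + rₐ)/2 = 1.59345e+11 m, T = 2π √(a³/GM) = 2π √((1.59345e+11)³/3.376e+13) s ≈ 6.878e+10 s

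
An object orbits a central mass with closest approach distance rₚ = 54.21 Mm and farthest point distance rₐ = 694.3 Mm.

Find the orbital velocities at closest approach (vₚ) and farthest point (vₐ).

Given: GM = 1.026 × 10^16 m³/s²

Convert to SI: rₚ = 54.21 Mm = 5.421e+07 m; rₐ = 694.3 Mm = 6.943e+08 m.
Use the vis-viva equation v² = GM(2/r − 1/a) with a = (rₚ + rₐ)/2 = (5.421e+07 + 6.943e+08)/2 = 3.74255e+08 m.
vₚ = √(GM · (2/rₚ − 1/a)) = √(1.026e+16 · (2/5.421e+07 − 1/3.74255e+08)) m/s ≈ 1.874e+04 m/s = 18.74 km/s.
vₐ = √(GM · (2/rₐ − 1/a)) = √(1.026e+16 · (2/6.943e+08 − 1/3.74255e+08)) m/s ≈ 1463 m/s = 1.463 km/s.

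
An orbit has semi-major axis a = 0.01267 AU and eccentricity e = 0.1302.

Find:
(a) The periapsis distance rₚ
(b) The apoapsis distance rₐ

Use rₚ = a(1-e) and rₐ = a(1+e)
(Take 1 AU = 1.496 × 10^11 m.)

Convert to SI: a = 0.01267 AU = 1.89543e+09 m.
(a) rₚ = a(1 − e) = 1.89543e+09 · (1 − 0.1302) = 1.89543e+09 · 0.8698 ≈ 1.649e+09 m = 0.01102 AU.
(b) rₐ = a(1 + e) = 1.89543e+09 · (1 + 0.1302) = 1.89543e+09 · 1.1302 ≈ 2.142e+09 m = 0.01432 AU.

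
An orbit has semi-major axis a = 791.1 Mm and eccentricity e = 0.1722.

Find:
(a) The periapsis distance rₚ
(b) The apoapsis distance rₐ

Convert to SI: a = 791.1 Mm = 7.911e+08 m.
(a) rₚ = a(1 − e) = 7.911e+08 · (1 − 0.1722) = 7.911e+08 · 0.8278 ≈ 6.549e+08 m = 654.9 Mm.
(b) rₐ = a(1 + e) = 7.911e+08 · (1 + 0.1722) = 7.911e+08 · 1.1722 ≈ 9.273e+08 m = 927.3 Mm.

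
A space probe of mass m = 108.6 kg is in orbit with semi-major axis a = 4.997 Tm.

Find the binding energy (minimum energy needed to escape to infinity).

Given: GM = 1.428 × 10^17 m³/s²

Convert to SI: a = 4.997 Tm = 4.997e+12 m.
Total orbital energy is E = −GMm/(2a); binding energy is E_bind = −E = GMm/(2a).
E_bind = 1.428e+17 · 108.6 / (2 · 4.997e+12) J ≈ 1.552e+06 J = 1.552 MJ.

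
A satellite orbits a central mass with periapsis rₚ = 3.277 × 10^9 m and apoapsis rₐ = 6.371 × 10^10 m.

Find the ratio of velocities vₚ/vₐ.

Conservation of angular momentum gives rₚvₚ = rₐvₐ, so vₚ/vₐ = rₐ/rₚ.
vₚ/vₐ = 6.371e+10 / 3.277e+09 ≈ 19.44.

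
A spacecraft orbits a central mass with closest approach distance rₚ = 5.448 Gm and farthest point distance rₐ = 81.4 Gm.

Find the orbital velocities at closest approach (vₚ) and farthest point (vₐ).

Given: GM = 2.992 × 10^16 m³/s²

Convert to SI: rₚ = 5.448 Gm = 5.448e+09 m; rₐ = 81.4 Gm = 8.14e+10 m.
Use the vis-viva equation v² = GM(2/r − 1/a) with a = (rₚ + rₐ)/2 = (5.448e+09 + 8.14e+10)/2 = 4.3424e+10 m.
vₚ = √(GM · (2/rₚ − 1/a)) = √(2.992e+16 · (2/5.448e+09 − 1/4.3424e+10)) m/s ≈ 3209 m/s = 3.209 km/s.
vₐ = √(GM · (2/rₐ − 1/a)) = √(2.992e+16 · (2/8.14e+10 − 1/4.3424e+10)) m/s ≈ 214.7 m/s = 214.7 m/s.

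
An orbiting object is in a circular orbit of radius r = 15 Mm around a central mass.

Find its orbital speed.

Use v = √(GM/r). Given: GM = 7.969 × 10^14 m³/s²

Convert to SI: r = 15 Mm = 1.5e+07 m.
For a circular orbit, gravity supplies the centripetal force, so v = √(GM / r).
v = √(7.969e+14 / 1.5e+07) m/s ≈ 7289 m/s = 7.289 km/s.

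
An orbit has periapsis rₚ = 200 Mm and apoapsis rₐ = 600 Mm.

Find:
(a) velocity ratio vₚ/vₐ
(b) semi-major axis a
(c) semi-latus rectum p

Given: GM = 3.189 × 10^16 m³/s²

Convert to SI: rₚ = 200 Mm = 2e+08 m; rₐ = 600 Mm = 6e+08 m.
(a) Conservation of angular momentum (rₚvₚ = rₐvₐ) gives vₚ/vₐ = rₐ/rₚ = 6e+08/2e+08 ≈ 3
(b) a = (rₚ + rₐ)/2 = (2e+08 + 6e+08)/2 ≈ 4e+08 m
(c) From a = (rₚ + rₐ)/2 = 4e+08 m and e = (rₐ − rₚ)/(rₐ + rₚ) = 0.5, p = a(1 − e²) = 4e+08 · (1 − (0.5)²) ≈ 3e+08 m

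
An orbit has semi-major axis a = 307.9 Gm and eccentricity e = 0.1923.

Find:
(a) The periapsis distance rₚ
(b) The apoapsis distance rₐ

Convert to SI: a = 307.9 Gm = 3.079e+11 m.
(a) rₚ = a(1 − e) = 3.079e+11 · (1 − 0.1923) = 3.079e+11 · 0.8077 ≈ 2.487e+11 m = 248.7 Gm.
(b) rₐ = a(1 + e) = 3.079e+11 · (1 + 0.1923) = 3.079e+11 · 1.1923 ≈ 3.671e+11 m = 367.1 Gm.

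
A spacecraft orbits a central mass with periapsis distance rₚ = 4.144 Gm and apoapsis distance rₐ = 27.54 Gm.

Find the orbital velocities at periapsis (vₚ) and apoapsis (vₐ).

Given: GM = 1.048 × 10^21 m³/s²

Convert to SI: rₚ = 4.144 Gm = 4.144e+09 m; rₐ = 27.54 Gm = 2.754e+10 m.
Use the vis-viva equation v² = GM(2/r − 1/a) with a = (rₚ + rₐ)/2 = (4.144e+09 + 2.754e+10)/2 = 1.5842e+10 m.
vₚ = √(GM · (2/rₚ − 1/a)) = √(1.048e+21 · (2/4.144e+09 − 1/1.5842e+10)) m/s ≈ 6.631e+05 m/s = 663.1 km/s.
vₐ = √(GM · (2/rₐ − 1/a)) = √(1.048e+21 · (2/2.754e+10 − 1/1.5842e+10)) m/s ≈ 9.977e+04 m/s = 99.77 km/s.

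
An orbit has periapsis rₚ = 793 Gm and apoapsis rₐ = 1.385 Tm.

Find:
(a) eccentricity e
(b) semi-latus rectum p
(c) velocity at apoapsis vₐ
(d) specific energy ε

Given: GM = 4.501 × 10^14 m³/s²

Convert to SI: rₚ = 793 Gm = 7.93e+11 m; rₐ = 1.385 Tm = 1.385e+12 m.
(a) e = (rₐ − rₚ)/(rₐ + rₚ) = (1.385e+12 − 7.93e+11)/(1.385e+12 + 7.93e+11) ≈ 0.2718
(b) From a = (rₚ + rₐ)/2 = 1.089e+12 m and e = (rₐ − rₚ)/(rₐ + rₚ) = 0.271809, p = a(1 − e²) = 1.089e+12 · (1 − (0.271809)²) ≈ 1.009e+12 m
(c) With a = (rₚ + rₐ)/2 = 1.089e+12 m, vₐ = √(GM (2/rₐ − 1/a)) = √(4.501e+14 · (2/1.385e+12 − 1/1.089e+12)) m/s ≈ 15.38 m/s
(d) With a = (rₚ + rₐ)/2 = 1.089e+12 m, ε = −GM/(2a) = −4.501e+14/(2 · 1.089e+12) J/kg ≈ -206.7 J/kg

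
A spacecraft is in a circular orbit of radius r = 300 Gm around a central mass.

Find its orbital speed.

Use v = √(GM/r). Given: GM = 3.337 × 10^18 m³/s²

Convert to SI: r = 300 Gm = 3e+11 m.
For a circular orbit, gravity supplies the centripetal force, so v = √(GM / r).
v = √(3.337e+18 / 3e+11) m/s ≈ 3335 m/s = 3.335 km/s.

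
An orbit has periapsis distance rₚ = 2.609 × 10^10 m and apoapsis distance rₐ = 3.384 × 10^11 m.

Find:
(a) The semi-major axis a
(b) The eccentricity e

(a) a = (rₚ + rₐ) / 2 = (2.609e+10 + 3.384e+11) / 2 ≈ 1.822e+11 m = 1.822 × 10^11 m.
(b) e = (rₐ − rₚ) / (rₐ + rₚ) = (3.384e+11 − 2.609e+10) / (3.384e+11 + 2.609e+10) ≈ 0.8568.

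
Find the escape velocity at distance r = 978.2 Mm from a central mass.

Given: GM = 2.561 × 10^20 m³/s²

Convert to SI: r = 978.2 Mm = 9.782e+08 m.
Escape velocity comes from setting total energy to zero: ½v² − GM/r = 0 ⇒ v_esc = √(2GM / r).
v_esc = √(2 · 2.561e+20 / 9.782e+08) m/s ≈ 7.236e+05 m/s = 723.6 km/s.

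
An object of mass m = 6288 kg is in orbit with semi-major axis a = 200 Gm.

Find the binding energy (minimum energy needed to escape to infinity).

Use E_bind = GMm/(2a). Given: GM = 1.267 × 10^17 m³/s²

Convert to SI: a = 200 Gm = 2e+11 m.
Total orbital energy is E = −GMm/(2a); binding energy is E_bind = −E = GMm/(2a).
E_bind = 1.267e+17 · 6288 / (2 · 2e+11) J ≈ 1.992e+09 J = 1.992 GJ.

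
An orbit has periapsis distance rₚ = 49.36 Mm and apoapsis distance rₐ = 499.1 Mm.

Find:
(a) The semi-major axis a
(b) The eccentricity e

Convert to SI: rₚ = 49.36 Mm = 4.936e+07 m; rₐ = 499.1 Mm = 4.991e+08 m.
(a) a = (rₚ + rₐ) / 2 = (4.936e+07 + 4.991e+08) / 2 ≈ 2.742e+08 m = 274.2 Mm.
(b) e = (rₐ − rₚ) / (rₐ + rₚ) = (4.991e+08 − 4.936e+07) / (4.991e+08 + 4.936e+07) ≈ 0.82.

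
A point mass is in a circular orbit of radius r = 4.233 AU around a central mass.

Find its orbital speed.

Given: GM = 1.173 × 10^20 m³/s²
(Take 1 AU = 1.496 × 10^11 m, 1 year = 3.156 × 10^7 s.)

Convert to SI: r = 4.233 AU = 6.33257e+11 m.
For a circular orbit, gravity supplies the centripetal force, so v = √(GM / r).
v = √(1.173e+20 / 6.33257e+11) m/s ≈ 1.361e+04 m/s = 2.871 AU/year.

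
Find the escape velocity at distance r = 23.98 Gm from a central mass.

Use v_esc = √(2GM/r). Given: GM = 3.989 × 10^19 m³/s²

Convert to SI: r = 23.98 Gm = 2.398e+10 m.
Escape velocity comes from setting total energy to zero: ½v² − GM/r = 0 ⇒ v_esc = √(2GM / r).
v_esc = √(2 · 3.989e+19 / 2.398e+10) m/s ≈ 5.768e+04 m/s = 57.68 km/s.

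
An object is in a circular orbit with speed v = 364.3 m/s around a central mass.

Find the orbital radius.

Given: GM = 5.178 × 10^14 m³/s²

For a circular orbit, v² = GM / r, so r = GM / v².
r = 5.178e+14 / (364.3)² m ≈ 3.902e+09 m = 3.902 × 10^9 m.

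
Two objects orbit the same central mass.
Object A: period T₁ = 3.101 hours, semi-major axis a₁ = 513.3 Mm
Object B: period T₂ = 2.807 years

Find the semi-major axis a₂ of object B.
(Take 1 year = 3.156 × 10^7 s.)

Convert to SI: T₁ = 3.101 hours = 11163.6 s; a₁ = 513.3 Mm = 5.133e+08 m; T₂ = 2.807 years = 8.85889e+07 s.
Kepler's third law: (T₁/T₂)² = (a₁/a₂)³ ⇒ a₂ = a₁ · (T₂/T₁)^(2/3).
T₂/T₁ = 8.85889e+07 / 11163.6 = 7935.52.
a₂ = 5.133e+08 · (7935.52)^(2/3) m ≈ 2.042e+11 m = 204.2 Gm.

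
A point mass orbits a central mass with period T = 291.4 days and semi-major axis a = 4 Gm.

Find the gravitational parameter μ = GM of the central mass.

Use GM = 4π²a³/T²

Convert to SI: T = 291.4 days = 2.5177e+07 s; a = 4 Gm = 4e+09 m.
GM = 4π² · a³ / T².
GM = 4π² · (4e+09)³ / (2.5177e+07)² m³/s² ≈ 3.986e+15 m³/s² = 3.986 × 10^15 m³/s².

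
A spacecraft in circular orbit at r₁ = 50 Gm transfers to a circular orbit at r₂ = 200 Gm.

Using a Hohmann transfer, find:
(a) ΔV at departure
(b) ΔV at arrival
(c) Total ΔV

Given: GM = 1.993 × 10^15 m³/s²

Convert to SI: r₁ = 50 Gm = 5e+10 m; r₂ = 200 Gm = 2e+11 m.
Transfer semi-major axis: a_t = (r₁ + r₂)/2 = (5e+10 + 2e+11)/2 = 1.25e+11 m.
Circular speeds: v₁ = √(GM/r₁) = 199.65 m/s, v₂ = √(GM/r₂) = 99.8248 m/s.
Transfer speeds (vis-viva v² = GM(2/r − 1/a_t)): v₁ᵗ = 252.539 m/s, v₂ᵗ = 63.1348 m/s.
(a) ΔV₁ = |v₁ᵗ − v₁| ≈ 52.89 m/s = 52.89 m/s.
(b) ΔV₂ = |v₂ − v₂ᵗ| ≈ 36.69 m/s = 36.69 m/s.
(c) ΔV_total = ΔV₁ + ΔV₂ ≈ 89.58 m/s = 89.58 m/s.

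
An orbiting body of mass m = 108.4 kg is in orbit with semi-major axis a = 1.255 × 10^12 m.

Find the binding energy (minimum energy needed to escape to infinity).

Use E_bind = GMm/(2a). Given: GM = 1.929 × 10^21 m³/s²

Total orbital energy is E = −GMm/(2a); binding energy is E_bind = −E = GMm/(2a).
E_bind = 1.929e+21 · 108.4 / (2 · 1.255e+12) J ≈ 8.331e+10 J = 83.31 GJ.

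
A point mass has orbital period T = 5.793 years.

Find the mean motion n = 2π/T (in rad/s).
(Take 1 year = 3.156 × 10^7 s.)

Convert to SI: T = 5.793 years = 1.82827e+08 s.
n = 2π / T.
n = 2π / 1.82827e+08 s ≈ 3.437e-08 rad/s.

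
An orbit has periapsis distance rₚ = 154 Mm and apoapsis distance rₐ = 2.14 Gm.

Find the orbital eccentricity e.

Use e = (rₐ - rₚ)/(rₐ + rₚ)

Convert to SI: rₚ = 154 Mm = 1.54e+08 m; rₐ = 2.14 Gm = 2.14e+09 m.
e = (rₐ − rₚ) / (rₐ + rₚ).
e = (2.14e+09 − 1.54e+08) / (2.14e+09 + 1.54e+08) = 1.986e+09 / 2.294e+09 ≈ 0.8657.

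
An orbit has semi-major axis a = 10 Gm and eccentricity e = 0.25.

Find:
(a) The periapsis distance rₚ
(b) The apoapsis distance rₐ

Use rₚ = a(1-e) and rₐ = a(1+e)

Convert to SI: a = 10 Gm = 1e+10 m.
(a) rₚ = a(1 − e) = 1e+10 · (1 − 0.25) = 1e+10 · 0.75 ≈ 7.5e+09 m = 7.5 Gm.
(b) rₐ = a(1 + e) = 1e+10 · (1 + 0.25) = 1e+10 · 1.25 ≈ 1.25e+10 m = 12.5 Gm.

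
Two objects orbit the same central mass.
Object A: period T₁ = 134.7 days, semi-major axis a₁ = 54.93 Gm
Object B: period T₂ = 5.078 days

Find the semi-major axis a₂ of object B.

Convert to SI: T₁ = 134.7 days = 1.16381e+07 s; a₁ = 54.93 Gm = 5.493e+10 m; T₂ = 5.078 days = 438739 s.
Kepler's third law: (T₁/T₂)² = (a₁/a₂)³ ⇒ a₂ = a₁ · (T₂/T₁)^(2/3).
T₂/T₁ = 438739 / 1.16381e+07 = 0.0376986.
a₂ = 5.493e+10 · (0.0376986)^(2/3) m ≈ 6.176e+09 m = 6.176 Gm.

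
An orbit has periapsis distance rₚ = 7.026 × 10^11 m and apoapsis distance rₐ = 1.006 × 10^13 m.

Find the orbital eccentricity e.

e = (rₐ − rₚ) / (rₐ + rₚ).
e = (1.006e+13 − 7.026e+11) / (1.006e+13 + 7.026e+11) = 9.3574e+12 / 1.07626e+13 ≈ 0.8694.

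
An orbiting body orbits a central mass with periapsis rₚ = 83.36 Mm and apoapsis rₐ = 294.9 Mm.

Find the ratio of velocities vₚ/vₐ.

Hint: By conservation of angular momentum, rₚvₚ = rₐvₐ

Convert to SI: rₚ = 83.36 Mm = 8.336e+07 m; rₐ = 294.9 Mm = 2.949e+08 m.
Conservation of angular momentum gives rₚvₚ = rₐvₐ, so vₚ/vₐ = rₐ/rₚ.
vₚ/vₐ = 2.949e+08 / 8.336e+07 ≈ 3.538.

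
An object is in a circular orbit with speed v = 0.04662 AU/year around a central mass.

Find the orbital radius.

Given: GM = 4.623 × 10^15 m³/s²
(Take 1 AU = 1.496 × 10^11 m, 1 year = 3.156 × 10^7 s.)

Convert to SI: v = 0.04662 AU/year = 220.987 m/s.
For a circular orbit, v² = GM / r, so r = GM / v².
r = 4.623e+15 / (220.987)² m ≈ 9.467e+10 m = 0.6328 AU.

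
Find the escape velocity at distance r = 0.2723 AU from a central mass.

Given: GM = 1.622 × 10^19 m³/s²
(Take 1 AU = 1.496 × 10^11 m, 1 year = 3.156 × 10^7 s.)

Convert to SI: r = 0.2723 AU = 4.07361e+10 m.
Escape velocity comes from setting total energy to zero: ½v² − GM/r = 0 ⇒ v_esc = √(2GM / r).
v_esc = √(2 · 1.622e+19 / 4.07361e+10) m/s ≈ 2.822e+04 m/s = 5.953 AU/year.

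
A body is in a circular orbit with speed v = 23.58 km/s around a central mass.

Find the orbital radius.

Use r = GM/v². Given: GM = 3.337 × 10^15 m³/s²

Convert to SI: v = 23.58 km/s = 23580 m/s.
For a circular orbit, v² = GM / r, so r = GM / v².
r = 3.337e+15 / (23580)² m ≈ 6.002e+06 m = 6.002 Mm.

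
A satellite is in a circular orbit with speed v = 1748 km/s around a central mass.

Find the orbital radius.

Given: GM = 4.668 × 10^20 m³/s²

Convert to SI: v = 1748 km/s = 1.748e+06 m/s.
For a circular orbit, v² = GM / r, so r = GM / v².
r = 4.668e+20 / (1.748e+06)² m ≈ 1.528e+08 m = 152.8 Mm.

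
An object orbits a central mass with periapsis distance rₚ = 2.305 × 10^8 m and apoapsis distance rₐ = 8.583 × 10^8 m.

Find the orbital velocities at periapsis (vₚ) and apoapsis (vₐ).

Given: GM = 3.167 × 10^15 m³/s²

Use the vis-viva equation v² = GM(2/r − 1/a) with a = (rₚ + rₐ)/2 = (2.305e+08 + 8.583e+08)/2 = 5.444e+08 m.
vₚ = √(GM · (2/rₚ − 1/a)) = √(3.167e+15 · (2/2.305e+08 − 1/5.444e+08)) m/s ≈ 4654 m/s = 4.654 km/s.
vₐ = √(GM · (2/rₐ − 1/a)) = √(3.167e+15 · (2/8.583e+08 − 1/5.444e+08)) m/s ≈ 1250 m/s = 1.25 km/s.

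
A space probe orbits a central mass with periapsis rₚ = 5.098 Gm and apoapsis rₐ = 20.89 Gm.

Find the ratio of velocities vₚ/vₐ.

Convert to SI: rₚ = 5.098 Gm = 5.098e+09 m; rₐ = 20.89 Gm = 2.089e+10 m.
Conservation of angular momentum gives rₚvₚ = rₐvₐ, so vₚ/vₐ = rₐ/rₚ.
vₚ/vₐ = 2.089e+10 / 5.098e+09 ≈ 4.098.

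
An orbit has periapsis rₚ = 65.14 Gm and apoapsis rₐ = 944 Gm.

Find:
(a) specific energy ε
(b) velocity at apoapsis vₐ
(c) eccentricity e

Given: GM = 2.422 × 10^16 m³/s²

Convert to SI: rₚ = 65.14 Gm = 6.514e+10 m; rₐ = 944 Gm = 9.44e+11 m.
(a) With a = (rₚ + rₐ)/2 = 5.0457e+11 m, ε = −GM/(2a) = −2.422e+16/(2 · 5.0457e+11) J/kg ≈ -2.4e+04 J/kg
(b) With a = (rₚ + rₐ)/2 = 5.0457e+11 m, vₐ = √(GM (2/rₐ − 1/a)) = √(2.422e+16 · (2/9.44e+11 − 1/5.0457e+11)) m/s ≈ 57.55 m/s
(c) e = (rₐ − rₚ)/(rₐ + rₚ) = (9.44e+11 − 6.514e+10)/(9.44e+11 + 6.514e+10) ≈ 0.8709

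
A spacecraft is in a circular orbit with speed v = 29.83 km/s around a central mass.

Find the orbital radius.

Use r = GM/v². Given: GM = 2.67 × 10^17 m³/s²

Convert to SI: v = 29.83 km/s = 29830 m/s.
For a circular orbit, v² = GM / r, so r = GM / v².
r = 2.67e+17 / (29830)² m ≈ 3.001e+08 m = 300.1 Mm.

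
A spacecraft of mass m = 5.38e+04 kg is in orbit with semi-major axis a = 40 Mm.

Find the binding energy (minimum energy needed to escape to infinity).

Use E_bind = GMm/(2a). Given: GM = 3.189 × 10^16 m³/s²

Convert to SI: a = 40 Mm = 4e+07 m.
Total orbital energy is E = −GMm/(2a); binding energy is E_bind = −E = GMm/(2a).
E_bind = 3.189e+16 · 5.38e+04 / (2 · 4e+07) J ≈ 2.145e+13 J = 21.45 TJ.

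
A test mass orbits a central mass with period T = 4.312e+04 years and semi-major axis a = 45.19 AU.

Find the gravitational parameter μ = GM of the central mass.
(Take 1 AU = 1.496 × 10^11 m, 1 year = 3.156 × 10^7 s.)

Convert to SI: T = 4.312e+04 years = 1.36087e+12 s; a = 45.19 AU = 6.76042e+12 m.
GM = 4π² · a³ / T².
GM = 4π² · (6.76042e+12)³ / (1.36087e+12)² m³/s² ≈ 6.586e+15 m³/s² = 6.586 × 10^15 m³/s².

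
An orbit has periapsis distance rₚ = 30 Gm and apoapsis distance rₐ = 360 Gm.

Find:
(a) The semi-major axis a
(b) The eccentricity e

Convert to SI: rₚ = 30 Gm = 3e+10 m; rₐ = 360 Gm = 3.6e+11 m.
(a) a = (rₚ + rₐ) / 2 = (3e+10 + 3.6e+11) / 2 ≈ 1.95e+11 m = 195 Gm.
(b) e = (rₐ − rₚ) / (rₐ + rₚ) = (3.6e+11 − 3e+10) / (3.6e+11 + 3e+10) ≈ 0.8462.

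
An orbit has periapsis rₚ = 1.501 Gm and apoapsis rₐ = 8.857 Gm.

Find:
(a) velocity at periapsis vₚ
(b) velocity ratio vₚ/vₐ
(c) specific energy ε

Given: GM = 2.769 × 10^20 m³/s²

Convert to SI: rₚ = 1.501 Gm = 1.501e+09 m; rₐ = 8.857 Gm = 8.857e+09 m.
(a) With a = (rₚ + rₐ)/2 = 5.179e+09 m, vₚ = √(GM (2/rₚ − 1/a)) = √(2.769e+20 · (2/1.501e+09 − 1/5.179e+09)) m/s ≈ 5.617e+05 m/s
(b) Conservation of angular momentum (rₚvₚ = rₐvₐ) gives vₚ/vₐ = rₐ/rₚ = 8.857e+09/1.501e+09 ≈ 5.901
(c) With a = (rₚ + rₐ)/2 = 5.179e+09 m, ε = −GM/(2a) = −2.769e+20/(2 · 5.179e+09) J/kg ≈ -2.673e+10 J/kg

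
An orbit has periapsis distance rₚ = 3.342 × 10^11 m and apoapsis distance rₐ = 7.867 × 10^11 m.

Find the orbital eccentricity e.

e = (rₐ − rₚ) / (rₐ + rₚ).
e = (7.867e+11 − 3.342e+11) / (7.867e+11 + 3.342e+11) = 4.525e+11 / 1.1209e+12 ≈ 0.4037.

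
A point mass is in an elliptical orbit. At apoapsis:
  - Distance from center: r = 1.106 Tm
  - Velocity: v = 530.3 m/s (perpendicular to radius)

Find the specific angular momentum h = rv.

Convert to SI: r = 1.106 Tm = 1.106e+12 m.
With v perpendicular to r, h = r · v.
h = 1.106e+12 · 530.3 m²/s ≈ 5.865e+14 m²/s.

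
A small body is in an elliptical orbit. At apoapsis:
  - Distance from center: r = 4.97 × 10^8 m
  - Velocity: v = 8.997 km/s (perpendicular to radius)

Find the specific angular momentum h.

Convert to SI: v = 8.997 km/s = 8997 m/s.
With v perpendicular to r, h = r · v.
h = 4.97e+08 · 8997 m²/s ≈ 4.472e+12 m²/s.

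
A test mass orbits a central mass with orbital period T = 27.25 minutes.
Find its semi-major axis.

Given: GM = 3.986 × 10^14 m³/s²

Convert to SI: T = 27.25 minutes = 1635 s.
Invert Kepler's third law: a = (GM · T² / (4π²))^(1/3).
Substituting T = 1635 s and GM = 3.986e+14 m³/s²:
a = (3.986e+14 · (1635)² / (4π²))^(1/3) m
a ≈ 3e+06 m = 3 Mm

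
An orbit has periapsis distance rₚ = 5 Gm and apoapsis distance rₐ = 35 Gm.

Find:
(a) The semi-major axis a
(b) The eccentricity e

Convert to SI: rₚ = 5 Gm = 5e+09 m; rₐ = 35 Gm = 3.5e+10 m.
(a) a = (rₚ + rₐ) / 2 = (5e+09 + 3.5e+10) / 2 ≈ 2e+10 m = 20 Gm.
(b) e = (rₐ − rₚ) / (rₐ + rₚ) = (3.5e+10 − 5e+09) / (3.5e+10 + 5e+09) ≈ 0.75.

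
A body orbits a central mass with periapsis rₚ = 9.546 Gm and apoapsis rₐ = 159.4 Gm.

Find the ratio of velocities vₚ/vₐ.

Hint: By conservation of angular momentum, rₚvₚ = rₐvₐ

Convert to SI: rₚ = 9.546 Gm = 9.546e+09 m; rₐ = 159.4 Gm = 1.594e+11 m.
Conservation of angular momentum gives rₚvₚ = rₐvₐ, so vₚ/vₐ = rₐ/rₚ.
vₚ/vₐ = 1.594e+11 / 9.546e+09 ≈ 16.7.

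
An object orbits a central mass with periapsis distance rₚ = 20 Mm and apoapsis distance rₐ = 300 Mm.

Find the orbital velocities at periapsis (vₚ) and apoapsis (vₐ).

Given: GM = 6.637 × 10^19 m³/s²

Convert to SI: rₚ = 20 Mm = 2e+07 m; rₐ = 300 Mm = 3e+08 m.
Use the vis-viva equation v² = GM(2/r − 1/a) with a = (rₚ + rₐ)/2 = (2e+07 + 3e+08)/2 = 1.6e+08 m.
vₚ = √(GM · (2/rₚ − 1/a)) = √(6.637e+19 · (2/2e+07 − 1/1.6e+08)) m/s ≈ 2.494e+06 m/s = 2494 km/s.
vₐ = √(GM · (2/rₐ − 1/a)) = √(6.637e+19 · (2/3e+08 − 1/1.6e+08)) m/s ≈ 1.663e+05 m/s = 166.3 km/s.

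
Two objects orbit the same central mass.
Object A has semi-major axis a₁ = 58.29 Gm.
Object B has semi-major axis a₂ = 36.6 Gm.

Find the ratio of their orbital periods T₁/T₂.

Convert to SI: a₁ = 58.29 Gm = 5.829e+10 m; a₂ = 36.6 Gm = 3.66e+10 m.
From Kepler's third law, (T₁/T₂)² = (a₁/a₂)³, so T₁/T₂ = (a₁/a₂)^(3/2).
a₁/a₂ = 5.829e+10 / 3.66e+10 = 1.59262.
T₁/T₂ = (1.59262)^(3/2) ≈ 2.01.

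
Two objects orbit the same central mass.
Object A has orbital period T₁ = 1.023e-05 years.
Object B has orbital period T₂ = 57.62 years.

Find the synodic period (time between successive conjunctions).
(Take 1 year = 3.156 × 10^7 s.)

Convert to SI: T₁ = 1.023e-05 years = 322.859 s; T₂ = 57.62 years = 1.81849e+09 s.
T_syn = |T₁ · T₂ / (T₁ − T₂)|.
T_syn = |322.859 · 1.81849e+09 / (322.859 − 1.81849e+09)| s ≈ 322.9 s = 1.023e-05 years.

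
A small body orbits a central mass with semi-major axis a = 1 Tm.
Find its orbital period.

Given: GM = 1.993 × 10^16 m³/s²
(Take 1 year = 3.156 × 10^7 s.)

Convert to SI: a = 1 Tm = 1e+12 m.
Kepler's third law: T = 2π √(a³ / GM).
Substituting a = 1e+12 m and GM = 1.993e+16 m³/s²:
T = 2π √((1e+12)³ / 1.993e+16) s
T ≈ 4.451e+10 s = 1410 years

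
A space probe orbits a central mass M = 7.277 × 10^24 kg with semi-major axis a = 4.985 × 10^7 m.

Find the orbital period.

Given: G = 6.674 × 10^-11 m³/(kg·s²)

GM = G · M = 6.674e-11 · 7.277e+24 = 4.85667e+14 m³/s².
Kepler's third law: T = 2π √(a³ / GM).
Substituting a = 4.985e+07 m and GM = 4.85667e+14 m³/s²:
T = 2π √((4.985e+07)³ / 4.85667e+14) s
T ≈ 1.003e+05 s = 1.161 days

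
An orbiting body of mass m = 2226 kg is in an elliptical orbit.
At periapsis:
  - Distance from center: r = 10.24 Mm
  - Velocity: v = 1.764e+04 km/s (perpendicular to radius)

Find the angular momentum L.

Convert to SI: r = 10.24 Mm = 1.024e+07 m; v = 1.764e+04 km/s = 1.764e+07 m/s.
Since v is perpendicular to r, L = m · v · r.
L = 2226 · 1.764e+07 · 1.024e+07 kg·m²/s ≈ 4.021e+17 kg·m²/s.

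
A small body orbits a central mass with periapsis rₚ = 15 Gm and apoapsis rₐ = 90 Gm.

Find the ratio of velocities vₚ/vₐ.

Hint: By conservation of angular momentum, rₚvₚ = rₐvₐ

Convert to SI: rₚ = 15 Gm = 1.5e+10 m; rₐ = 90 Gm = 9e+10 m.
Conservation of angular momentum gives rₚvₚ = rₐvₐ, so vₚ/vₐ = rₐ/rₚ.
vₚ/vₐ = 9e+10 / 1.5e+10 ≈ 6.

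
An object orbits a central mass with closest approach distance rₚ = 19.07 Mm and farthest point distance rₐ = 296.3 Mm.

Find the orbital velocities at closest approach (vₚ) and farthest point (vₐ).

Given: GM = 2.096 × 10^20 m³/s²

Convert to SI: rₚ = 19.07 Mm = 1.907e+07 m; rₐ = 296.3 Mm = 2.963e+08 m.
Use the vis-viva equation v² = GM(2/r − 1/a) with a = (rₚ + rₐ)/2 = (1.907e+07 + 2.963e+08)/2 = 1.57685e+08 m.
vₚ = √(GM · (2/rₚ − 1/a)) = √(2.096e+20 · (2/1.907e+07 − 1/1.57685e+08)) m/s ≈ 4.545e+06 m/s = 4545 km/s.
vₐ = √(GM · (2/rₐ − 1/a)) = √(2.096e+20 · (2/2.963e+08 − 1/1.57685e+08)) m/s ≈ 2.925e+05 m/s = 292.5 km/s.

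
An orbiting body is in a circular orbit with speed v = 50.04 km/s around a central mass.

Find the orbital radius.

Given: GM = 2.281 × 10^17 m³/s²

Convert to SI: v = 50.04 km/s = 50040 m/s.
For a circular orbit, v² = GM / r, so r = GM / v².
r = 2.281e+17 / (50040)² m ≈ 9.109e+07 m = 9.109 × 10^7 m.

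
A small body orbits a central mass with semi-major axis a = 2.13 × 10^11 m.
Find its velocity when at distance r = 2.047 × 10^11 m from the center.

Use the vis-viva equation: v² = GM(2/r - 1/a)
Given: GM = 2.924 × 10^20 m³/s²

Vis-viva: v = √(GM · (2/r − 1/a)).
2/r − 1/a = 2/2.047e+11 − 1/2.13e+11 = 5.07556e-12 m⁻¹.
v = √(2.924e+20 · 5.07556e-12) m/s ≈ 3.852e+04 m/s = 38.52 km/s.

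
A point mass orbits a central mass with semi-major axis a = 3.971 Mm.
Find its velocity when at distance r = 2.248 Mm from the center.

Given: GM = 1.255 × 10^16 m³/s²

Convert to SI: a = 3.971 Mm = 3.971e+06 m; r = 2.248 Mm = 2.248e+06 m.
Vis-viva: v = √(GM · (2/r − 1/a)).
2/r − 1/a = 2/2.248e+06 − 1/3.971e+06 = 6.37854e-07 m⁻¹.
v = √(1.255e+16 · 6.37854e-07) m/s ≈ 8.947e+04 m/s = 89.47 km/s.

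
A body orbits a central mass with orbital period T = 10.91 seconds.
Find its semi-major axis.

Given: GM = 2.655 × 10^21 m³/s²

Invert Kepler's third law: a = (GM · T² / (4π²))^(1/3).
Substituting T = 10.91 s and GM = 2.655e+21 m³/s²:
a = (2.655e+21 · (10.91)² / (4π²))^(1/3) m
a ≈ 2e+07 m = 20 Mm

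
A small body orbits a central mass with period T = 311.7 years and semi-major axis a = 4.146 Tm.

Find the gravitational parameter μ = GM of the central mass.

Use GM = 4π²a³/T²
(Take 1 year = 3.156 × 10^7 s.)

Convert to SI: T = 311.7 years = 9.83725e+09 s; a = 4.146 Tm = 4.146e+12 m.
GM = 4π² · a³ / T².
GM = 4π² · (4.146e+12)³ / (9.83725e+09)² m³/s² ≈ 2.907e+19 m³/s² = 2.907 × 10^19 m³/s².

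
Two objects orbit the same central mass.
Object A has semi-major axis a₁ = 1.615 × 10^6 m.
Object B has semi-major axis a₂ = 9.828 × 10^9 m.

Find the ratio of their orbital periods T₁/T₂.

From Kepler's third law, (T₁/T₂)² = (a₁/a₂)³, so T₁/T₂ = (a₁/a₂)^(3/2).
a₁/a₂ = 1.615e+06 / 9.828e+09 = 0.000164326.
T₁/T₂ = (0.000164326)^(3/2) ≈ 2.106e-06.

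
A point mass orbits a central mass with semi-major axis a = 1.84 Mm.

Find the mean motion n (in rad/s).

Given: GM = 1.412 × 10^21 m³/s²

Convert to SI: a = 1.84 Mm = 1.84e+06 m.
n = √(GM / a³).
n = √(1.412e+21 / (1.84e+06)³) rad/s ≈ 15.06 rad/s.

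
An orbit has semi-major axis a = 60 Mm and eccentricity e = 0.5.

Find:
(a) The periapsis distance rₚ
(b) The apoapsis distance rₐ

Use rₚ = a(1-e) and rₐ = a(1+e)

Convert to SI: a = 60 Mm = 6e+07 m.
(a) rₚ = a(1 − e) = 6e+07 · (1 − 0.5) = 6e+07 · 0.5 ≈ 3e+07 m = 30 Mm.
(b) rₐ = a(1 + e) = 6e+07 · (1 + 0.5) = 6e+07 · 1.5 ≈ 9e+07 m = 90 Mm.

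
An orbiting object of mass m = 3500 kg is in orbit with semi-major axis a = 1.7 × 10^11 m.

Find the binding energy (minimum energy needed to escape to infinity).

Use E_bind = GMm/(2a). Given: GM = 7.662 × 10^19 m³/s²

Total orbital energy is E = −GMm/(2a); binding energy is E_bind = −E = GMm/(2a).
E_bind = 7.662e+19 · 3500 / (2 · 1.7e+11) J ≈ 7.887e+11 J = 788.7 GJ.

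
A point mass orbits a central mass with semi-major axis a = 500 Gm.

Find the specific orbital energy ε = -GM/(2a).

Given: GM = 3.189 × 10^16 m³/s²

Convert to SI: a = 500 Gm = 5e+11 m.
ε = −GM / (2a).
ε = −3.189e+16 / (2 · 5e+11) J/kg ≈ -3.189e+04 J/kg = -31.89 kJ/kg.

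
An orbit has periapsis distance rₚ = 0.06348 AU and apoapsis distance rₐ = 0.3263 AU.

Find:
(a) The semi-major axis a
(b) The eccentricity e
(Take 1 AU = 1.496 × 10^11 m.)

Convert to SI: rₚ = 0.06348 AU = 9.49661e+09 m; rₐ = 0.3263 AU = 4.88145e+10 m.
(a) a = (rₚ + rₐ) / 2 = (9.49661e+09 + 4.88145e+10) / 2 ≈ 2.916e+10 m = 0.1949 AU.
(b) e = (rₐ − rₚ) / (rₐ + rₚ) = (4.88145e+10 − 9.49661e+09) / (4.88145e+10 + 9.49661e+09) ≈ 0.6743.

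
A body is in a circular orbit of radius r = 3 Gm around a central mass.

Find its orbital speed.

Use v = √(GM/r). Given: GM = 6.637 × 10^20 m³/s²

Convert to SI: r = 3 Gm = 3e+09 m.
For a circular orbit, gravity supplies the centripetal force, so v = √(GM / r).
v = √(6.637e+20 / 3e+09) m/s ≈ 4.704e+05 m/s = 470.4 km/s.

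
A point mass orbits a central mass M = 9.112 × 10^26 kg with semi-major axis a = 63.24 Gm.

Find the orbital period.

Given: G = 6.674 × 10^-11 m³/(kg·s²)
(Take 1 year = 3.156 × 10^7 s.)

Convert to SI: a = 63.24 Gm = 6.324e+10 m.
GM = G · M = 6.674e-11 · 9.112e+26 = 6.08135e+16 m³/s².
Kepler's third law: T = 2π √(a³ / GM).
Substituting a = 6.324e+10 m and GM = 6.08135e+16 m³/s²:
T = 2π √((6.324e+10)³ / 6.08135e+16) s
T ≈ 4.052e+08 s = 12.84 years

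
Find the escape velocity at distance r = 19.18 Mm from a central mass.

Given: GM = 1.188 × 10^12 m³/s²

Convert to SI: r = 19.18 Mm = 1.918e+07 m.
Escape velocity comes from setting total energy to zero: ½v² − GM/r = 0 ⇒ v_esc = √(2GM / r).
v_esc = √(2 · 1.188e+12 / 1.918e+07) m/s ≈ 352 m/s = 352 m/s.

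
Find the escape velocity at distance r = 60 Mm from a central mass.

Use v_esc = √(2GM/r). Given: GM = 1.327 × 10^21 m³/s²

Convert to SI: r = 60 Mm = 6e+07 m.
Escape velocity comes from setting total energy to zero: ½v² − GM/r = 0 ⇒ v_esc = √(2GM / r).
v_esc = √(2 · 1.327e+21 / 6e+07) m/s ≈ 6.651e+06 m/s = 6651 km/s.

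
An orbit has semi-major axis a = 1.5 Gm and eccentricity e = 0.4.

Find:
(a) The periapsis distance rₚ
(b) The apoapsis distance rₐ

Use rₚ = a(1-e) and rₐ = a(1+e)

Convert to SI: a = 1.5 Gm = 1.5e+09 m.
(a) rₚ = a(1 − e) = 1.5e+09 · (1 − 0.4) = 1.5e+09 · 0.6 ≈ 9e+08 m = 900 Mm.
(b) rₐ = a(1 + e) = 1.5e+09 · (1 + 0.4) = 1.5e+09 · 1.4 ≈ 2.1e+09 m = 2.1 Gm.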